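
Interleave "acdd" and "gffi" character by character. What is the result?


Interleaving "acdd" and "gffi":
  Position 0: 'a' from first, 'g' from second => "ag"
  Position 1: 'c' from first, 'f' from second => "cf"
  Position 2: 'd' from first, 'f' from second => "df"
  Position 3: 'd' from first, 'i' from second => "di"
Result: agcfdfdi

agcfdfdi


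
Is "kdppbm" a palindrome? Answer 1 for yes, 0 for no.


Input: kdppbm
Reversed: mbppdk
  Compare pos 0 ('k') with pos 5 ('m'): MISMATCH
  Compare pos 1 ('d') with pos 4 ('b'): MISMATCH
  Compare pos 2 ('p') with pos 3 ('p'): match
Result: not a palindrome

0


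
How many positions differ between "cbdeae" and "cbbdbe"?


Comparing "cbdeae" and "cbbdbe" position by position:
  Position 0: 'c' vs 'c' => same
  Position 1: 'b' vs 'b' => same
  Position 2: 'd' vs 'b' => DIFFER
  Position 3: 'e' vs 'd' => DIFFER
  Position 4: 'a' vs 'b' => DIFFER
  Position 5: 'e' vs 'e' => same
Positions that differ: 3

3


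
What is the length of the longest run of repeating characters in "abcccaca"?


Input: "abcccaca"
Scanning for longest run:
  Position 1 ('b'): new char, reset run to 1
  Position 2 ('c'): new char, reset run to 1
  Position 3 ('c'): continues run of 'c', length=2
  Position 4 ('c'): continues run of 'c', length=3
  Position 5 ('a'): new char, reset run to 1
  Position 6 ('c'): new char, reset run to 1
  Position 7 ('a'): new char, reset run to 1
Longest run: 'c' with length 3

3


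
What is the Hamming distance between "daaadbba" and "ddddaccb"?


Comparing "daaadbba" and "ddddaccb" position by position:
  Position 0: 'd' vs 'd' => same
  Position 1: 'a' vs 'd' => differ
  Position 2: 'a' vs 'd' => differ
  Position 3: 'a' vs 'd' => differ
  Position 4: 'd' vs 'a' => differ
  Position 5: 'b' vs 'c' => differ
  Position 6: 'b' vs 'c' => differ
  Position 7: 'a' vs 'b' => differ
Total differences (Hamming distance): 7

7


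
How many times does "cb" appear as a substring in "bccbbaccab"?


Searching for "cb" in "bccbbaccab"
Scanning each position:
  Position 0: "bc" => no
  Position 1: "cc" => no
  Position 2: "cb" => MATCH
  Position 3: "bb" => no
  Position 4: "ba" => no
  Position 5: "ac" => no
  Position 6: "cc" => no
  Position 7: "ca" => no
  Position 8: "ab" => no
Total occurrences: 1

1


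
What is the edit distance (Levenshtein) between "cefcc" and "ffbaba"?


Computing edit distance: "cefcc" -> "ffbaba"
DP table:
           f    f    b    a    b    a
      0    1    2    3    4    5    6
  c   1    1    2    3    4    5    6
  e   2    2    2    3    4    5    6
  f   3    2    2    3    4    5    6
  c   4    3    3    3    4    5    6
  c   5    4    4    4    4    5    6
Edit distance = dp[5][6] = 6

6


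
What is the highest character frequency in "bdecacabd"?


Input: bdecacabd
Character counts:
  'a': 2
  'b': 2
  'c': 2
  'd': 2
  'e': 1
Maximum frequency: 2

2


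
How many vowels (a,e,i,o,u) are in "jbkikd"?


Input: jbkikd
Checking each character:
  'j' at position 0: consonant
  'b' at position 1: consonant
  'k' at position 2: consonant
  'i' at position 3: vowel (running total: 1)
  'k' at position 4: consonant
  'd' at position 5: consonant
Total vowels: 1

1


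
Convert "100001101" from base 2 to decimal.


Input: "100001101" in base 2
Positional expansion:
  Digit '1' (value 1) x 2^8 = 256
  Digit '0' (value 0) x 2^7 = 0
  Digit '0' (value 0) x 2^6 = 0
  Digit '0' (value 0) x 2^5 = 0
  Digit '0' (value 0) x 2^4 = 0
  Digit '1' (value 1) x 2^3 = 8
  Digit '1' (value 1) x 2^2 = 4
  Digit '0' (value 0) x 2^1 = 0
  Digit '1' (value 1) x 2^0 = 1
Sum = 269

269


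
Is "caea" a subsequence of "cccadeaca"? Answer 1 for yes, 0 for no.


Check if "caea" is a subsequence of "cccadeaca"
Greedy scan:
  Position 0 ('c'): matches sub[0] = 'c'
  Position 1 ('c'): no match needed
  Position 2 ('c'): no match needed
  Position 3 ('a'): matches sub[1] = 'a'
  Position 4 ('d'): no match needed
  Position 5 ('e'): matches sub[2] = 'e'
  Position 6 ('a'): matches sub[3] = 'a'
  Position 7 ('c'): no match needed
  Position 8 ('a'): no match needed
All 4 characters matched => is a subsequence

1


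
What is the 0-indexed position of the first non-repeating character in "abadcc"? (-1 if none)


Input: abadcc
Character frequencies:
  'a': 2
  'b': 1
  'c': 2
  'd': 1
Scanning left to right for freq == 1:
  Position 0 ('a'): freq=2, skip
  Position 1 ('b'): unique! => answer = 1

1


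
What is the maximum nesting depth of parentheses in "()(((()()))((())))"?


Input: "()(((()()))((())))"
Tracking depth:
  Position 0 '(': depth becomes 1
  Position 1 ')': depth becomes 0
  Position 2 '(': depth becomes 1
  Position 3 '(': depth becomes 2
  Position 4 '(': depth becomes 3
  Position 5 '(': depth becomes 4
  Position 6 ')': depth becomes 3
  Position 7 '(': depth becomes 4
  Position 8 ')': depth becomes 3
  Position 9 ')': depth becomes 2
  Position 10 ')': depth becomes 1
  Position 11 '(': depth becomes 2
  Position 12 '(': depth becomes 3
  Position 13 '(': depth becomes 4
  Position 14 ')': depth becomes 3
  Position 15 ')': depth becomes 2
  Position 16 ')': depth becomes 1
  Position 17 ')': depth becomes 0
Maximum depth reached: 4

4


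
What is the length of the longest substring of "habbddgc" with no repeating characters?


Input: "habbddgc"
Sliding window (track last position of each char):
  Position 0 ('h'): window [0,0] length 1 -- new best
  Position 1 ('a'): window [0,1] length 2 -- new best
  Position 2 ('b'): window [0,2] length 3 -- new best
  Position 3 ('b'): repeat (last at 2), move window start to 3
  Position 3 ('b'): window [3,3] length 1
  Position 4 ('d'): window [3,4] length 2
  Position 5 ('d'): repeat (last at 4), move window start to 5
  Position 5 ('d'): window [5,5] length 1
  Position 6 ('g'): window [5,6] length 2
  Position 7 ('c'): window [5,7] length 3
Longest substring with no repeats: "hab" with length 3

3


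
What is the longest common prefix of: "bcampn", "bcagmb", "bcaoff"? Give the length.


Words: bcampn, bcagmb, bcaoff
  Position 0: all 'b' => match
  Position 1: all 'c' => match
  Position 2: all 'a' => match
  Position 3: ('m', 'g', 'o') => mismatch, stop
LCP = "bca" (length 3)

3


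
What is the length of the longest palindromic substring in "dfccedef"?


Input: "dfccedef"
Checking substrings for palindromes:
  [4:7] "ede" (len 3) => palindrome
  [2:4] "cc" (len 2) => palindrome
Longest palindromic substring: "ede" with length 3

3


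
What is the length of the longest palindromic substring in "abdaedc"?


Input: "abdaedc"
Checking substrings for palindromes:
  No multi-char palindromic substrings found
Longest palindromic substring: "a" with length 1

1


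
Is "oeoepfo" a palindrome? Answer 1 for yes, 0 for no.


Input: oeoepfo
Reversed: ofpeoeo
  Compare pos 0 ('o') with pos 6 ('o'): match
  Compare pos 1 ('e') with pos 5 ('f'): MISMATCH
  Compare pos 2 ('o') with pos 4 ('p'): MISMATCH
Result: not a palindrome

0


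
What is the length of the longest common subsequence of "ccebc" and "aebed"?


LCS of "ccebc" and "aebed"
DP table:
           a    e    b    e    d
      0    0    0    0    0    0
  c   0    0    0    0    0    0
  c   0    0    0    0    0    0
  e   0    0    1    1    1    1
  b   0    0    1    2    2    2
  c   0    0    1    2    2    2
LCS length = dp[5][5] = 2

2


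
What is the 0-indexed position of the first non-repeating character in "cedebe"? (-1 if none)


Input: cedebe
Character frequencies:
  'b': 1
  'c': 1
  'd': 1
  'e': 3
Scanning left to right for freq == 1:
  Position 0 ('c'): unique! => answer = 0

0


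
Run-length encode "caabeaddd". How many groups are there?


Input: caabeaddd
Scanning for consecutive runs:
  Group 1: 'c' x 1 (positions 0-0)
  Group 2: 'a' x 2 (positions 1-2)
  Group 3: 'b' x 1 (positions 3-3)
  Group 4: 'e' x 1 (positions 4-4)
  Group 5: 'a' x 1 (positions 5-5)
  Group 6: 'd' x 3 (positions 6-8)
Total groups: 6

6


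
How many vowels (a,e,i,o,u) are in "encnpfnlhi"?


Input: encnpfnlhi
Checking each character:
  'e' at position 0: vowel (running total: 1)
  'n' at position 1: consonant
  'c' at position 2: consonant
  'n' at position 3: consonant
  'p' at position 4: consonant
  'f' at position 5: consonant
  'n' at position 6: consonant
  'l' at position 7: consonant
  'h' at position 8: consonant
  'i' at position 9: vowel (running total: 2)
Total vowels: 2

2


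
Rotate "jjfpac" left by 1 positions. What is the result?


Input: "jjfpac", rotate left by 1
First 1 characters: "j"
Remaining characters: "jfpac"
Concatenate remaining + first: "jfpac" + "j" = "jfpacj"

jfpacj


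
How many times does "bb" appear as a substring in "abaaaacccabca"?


Searching for "bb" in "abaaaacccabca"
Scanning each position:
  Position 0: "ab" => no
  Position 1: "ba" => no
  Position 2: "aa" => no
  Position 3: "aa" => no
  Position 4: "aa" => no
  Position 5: "ac" => no
  Position 6: "cc" => no
  Position 7: "cc" => no
  Position 8: "ca" => no
  Position 9: "ab" => no
  Position 10: "bc" => no
  Position 11: "ca" => no
Total occurrences: 0

0


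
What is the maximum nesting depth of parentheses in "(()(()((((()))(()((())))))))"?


Input: "(()(()((((()))(()((())))))))"
Tracking depth:
  Position 0 '(': depth becomes 1
  Position 1 '(': depth becomes 2
  Position 2 ')': depth becomes 1
  Position 3 '(': depth becomes 2
  Position 4 '(': depth becomes 3
  Position 5 ')': depth becomes 2
  Position 6 '(': depth becomes 3
  Position 7 '(': depth becomes 4
  Position 8 '(': depth becomes 5
  Position 9 '(': depth becomes 6
  Position 10 '(': depth becomes 7
  Position 11 ')': depth becomes 6
  Position 12 ')': depth becomes 5
  Position 13 ')': depth becomes 4
  Position 14 '(': depth becomes 5
  Position 15 '(': depth becomes 6
  Position 16 ')': depth becomes 5
  Position 17 '(': depth becomes 6
  Position 18 '(': depth becomes 7
  Position 19 '(': depth becomes 8
  Position 20 ')': depth becomes 7
  Position 21 ')': depth becomes 6
  Position 22 ')': depth becomes 5
  Position 23 ')': depth becomes 4
  Position 24 ')': depth becomes 3
  Position 25 ')': depth becomes 2
  Position 26 ')': depth becomes 1
  Position 27 ')': depth becomes 0
Maximum depth reached: 8

8


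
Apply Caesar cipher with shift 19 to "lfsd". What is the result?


Caesar cipher: shift "lfsd" by 19
  'l' (pos 11) + 19 = pos 4 = 'e'
  'f' (pos 5) + 19 = pos 24 = 'y'
  's' (pos 18) + 19 = pos 11 = 'l'
  'd' (pos 3) + 19 = pos 22 = 'w'
Result: eylw

eylw


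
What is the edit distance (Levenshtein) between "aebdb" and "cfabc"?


Computing edit distance: "aebdb" -> "cfabc"
DP table:
           c    f    a    b    c
      0    1    2    3    4    5
  a   1    1    2    2    3    4
  e   2    2    2    3    3    4
  b   3    3    3    3    3    4
  d   4    4    4    4    4    4
  b   5    5    5    5    4    5
Edit distance = dp[5][5] = 5

5


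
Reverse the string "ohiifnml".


Input: ohiifnml
Reading characters right to left:
  Position 7: 'l'
  Position 6: 'm'
  Position 5: 'n'
  Position 4: 'f'
  Position 3: 'i'
  Position 2: 'i'
  Position 1: 'h'
  Position 0: 'o'
Reversed: lmnfiiho

lmnfiiho


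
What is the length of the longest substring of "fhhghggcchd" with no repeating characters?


Input: "fhhghggcchd"
Sliding window (track last position of each char):
  Position 0 ('f'): window [0,0] length 1 -- new best
  Position 1 ('h'): window [0,1] length 2 -- new best
  Position 2 ('h'): repeat (last at 1), move window start to 2
  Position 2 ('h'): window [2,2] length 1
  Position 3 ('g'): window [2,3] length 2
  Position 4 ('h'): repeat (last at 2), move window start to 3
  Position 4 ('h'): window [3,4] length 2
  Position 5 ('g'): repeat (last at 3), move window start to 4
  Position 5 ('g'): window [4,5] length 2
  Position 6 ('g'): repeat (last at 5), move window start to 6
  Position 6 ('g'): window [6,6] length 1
  Position 7 ('c'): window [6,7] length 2
  Position 8 ('c'): repeat (last at 7), move window start to 8
  Position 8 ('c'): window [8,8] length 1
  Position 9 ('h'): window [8,9] length 2
  Position 10 ('d'): window [8,10] length 3 -- new best
Longest substring with no repeats: "chd" with length 3

3


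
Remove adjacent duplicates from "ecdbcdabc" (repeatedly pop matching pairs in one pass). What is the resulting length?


Input: ecdbcdabc
Stack-based adjacent duplicate removal:
  Read 'e': push. Stack: e
  Read 'c': push. Stack: ec
  Read 'd': push. Stack: ecd
  Read 'b': push. Stack: ecdb
  Read 'c': push. Stack: ecdbc
  Read 'd': push. Stack: ecdbcd
  Read 'a': push. Stack: ecdbcda
  Read 'b': push. Stack: ecdbcdab
  Read 'c': push. Stack: ecdbcdabc
Final stack: "ecdbcdabc" (length 9)

9


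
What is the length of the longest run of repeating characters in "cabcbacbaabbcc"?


Input: "cabcbacbaabbcc"
Scanning for longest run:
  Position 1 ('a'): new char, reset run to 1
  Position 2 ('b'): new char, reset run to 1
  Position 3 ('c'): new char, reset run to 1
  Position 4 ('b'): new char, reset run to 1
  Position 5 ('a'): new char, reset run to 1
  Position 6 ('c'): new char, reset run to 1
  Position 7 ('b'): new char, reset run to 1
  Position 8 ('a'): new char, reset run to 1
  Position 9 ('a'): continues run of 'a', length=2
  Position 10 ('b'): new char, reset run to 1
  Position 11 ('b'): continues run of 'b', length=2
  Position 12 ('c'): new char, reset run to 1
  Position 13 ('c'): continues run of 'c', length=2
Longest run: 'a' with length 2

2


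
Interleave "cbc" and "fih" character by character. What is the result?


Interleaving "cbc" and "fih":
  Position 0: 'c' from first, 'f' from second => "cf"
  Position 1: 'b' from first, 'i' from second => "bi"
  Position 2: 'c' from first, 'h' from second => "ch"
Result: cfbich

cfbich


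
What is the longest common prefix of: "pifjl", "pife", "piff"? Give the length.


Words: pifjl, pife, piff
  Position 0: all 'p' => match
  Position 1: all 'i' => match
  Position 2: all 'f' => match
  Position 3: ('j', 'e', 'f') => mismatch, stop
LCP = "pif" (length 3)

3


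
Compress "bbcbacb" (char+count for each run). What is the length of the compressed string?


Input: bbcbacb
Runs:
  'b' x 2 => "b2"
  'c' x 1 => "c1"
  'b' x 1 => "b1"
  'a' x 1 => "a1"
  'c' x 1 => "c1"
  'b' x 1 => "b1"
Compressed: "b2c1b1a1c1b1"
Compressed length: 12

12


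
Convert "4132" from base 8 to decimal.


Input: "4132" in base 8
Positional expansion:
  Digit '4' (value 4) x 8^3 = 2048
  Digit '1' (value 1) x 8^2 = 64
  Digit '3' (value 3) x 8^1 = 24
  Digit '2' (value 2) x 8^0 = 2
Sum = 2138

2138


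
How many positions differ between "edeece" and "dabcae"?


Comparing "edeece" and "dabcae" position by position:
  Position 0: 'e' vs 'd' => DIFFER
  Position 1: 'd' vs 'a' => DIFFER
  Position 2: 'e' vs 'b' => DIFFER
  Position 3: 'e' vs 'c' => DIFFER
  Position 4: 'c' vs 'a' => DIFFER
  Position 5: 'e' vs 'e' => same
Positions that differ: 5

5


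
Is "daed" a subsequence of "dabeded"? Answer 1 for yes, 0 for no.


Check if "daed" is a subsequence of "dabeded"
Greedy scan:
  Position 0 ('d'): matches sub[0] = 'd'
  Position 1 ('a'): matches sub[1] = 'a'
  Position 2 ('b'): no match needed
  Position 3 ('e'): matches sub[2] = 'e'
  Position 4 ('d'): matches sub[3] = 'd'
  Position 5 ('e'): no match needed
  Position 6 ('d'): no match needed
All 4 characters matched => is a subsequence

1


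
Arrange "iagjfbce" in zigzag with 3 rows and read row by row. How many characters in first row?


Zigzag "iagjfbce" into 3 rows:
Placing characters:
  'i' => row 0
  'a' => row 1
  'g' => row 2
  'j' => row 1
  'f' => row 0
  'b' => row 1
  'c' => row 2
  'e' => row 1
Rows:
  Row 0: "if"
  Row 1: "ajbe"
  Row 2: "gc"
First row length: 2

2


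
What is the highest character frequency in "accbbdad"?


Input: accbbdad
Character counts:
  'a': 2
  'b': 2
  'c': 2
  'd': 2
Maximum frequency: 2

2


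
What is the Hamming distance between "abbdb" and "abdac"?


Comparing "abbdb" and "abdac" position by position:
  Position 0: 'a' vs 'a' => same
  Position 1: 'b' vs 'b' => same
  Position 2: 'b' vs 'd' => differ
  Position 3: 'd' vs 'a' => differ
  Position 4: 'b' vs 'c' => differ
Total differences (Hamming distance): 3

3


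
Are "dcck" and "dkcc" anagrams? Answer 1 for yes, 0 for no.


Strings: "dcck", "dkcc"
Sorted first:  ccdk
Sorted second: ccdk
Sorted forms match => anagrams

1


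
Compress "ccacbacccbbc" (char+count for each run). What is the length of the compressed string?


Input: ccacbacccbbc
Runs:
  'c' x 2 => "c2"
  'a' x 1 => "a1"
  'c' x 1 => "c1"
  'b' x 1 => "b1"
  'a' x 1 => "a1"
  'c' x 3 => "c3"
  'b' x 2 => "b2"
  'c' x 1 => "c1"
Compressed: "c2a1c1b1a1c3b2c1"
Compressed length: 16

16


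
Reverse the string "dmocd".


Input: dmocd
Reading characters right to left:
  Position 4: 'd'
  Position 3: 'c'
  Position 2: 'o'
  Position 1: 'm'
  Position 0: 'd'
Reversed: dcomd

dcomd


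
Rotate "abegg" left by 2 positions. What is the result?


Input: "abegg", rotate left by 2
First 2 characters: "ab"
Remaining characters: "egg"
Concatenate remaining + first: "egg" + "ab" = "eggab"

eggab


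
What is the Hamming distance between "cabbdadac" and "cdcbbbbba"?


Comparing "cabbdadac" and "cdcbbbbba" position by position:
  Position 0: 'c' vs 'c' => same
  Position 1: 'a' vs 'd' => differ
  Position 2: 'b' vs 'c' => differ
  Position 3: 'b' vs 'b' => same
  Position 4: 'd' vs 'b' => differ
  Position 5: 'a' vs 'b' => differ
  Position 6: 'd' vs 'b' => differ
  Position 7: 'a' vs 'b' => differ
  Position 8: 'c' vs 'a' => differ
Total differences (Hamming distance): 7

7


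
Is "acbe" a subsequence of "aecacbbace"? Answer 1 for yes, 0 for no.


Check if "acbe" is a subsequence of "aecacbbace"
Greedy scan:
  Position 0 ('a'): matches sub[0] = 'a'
  Position 1 ('e'): no match needed
  Position 2 ('c'): matches sub[1] = 'c'
  Position 3 ('a'): no match needed
  Position 4 ('c'): no match needed
  Position 5 ('b'): matches sub[2] = 'b'
  Position 6 ('b'): no match needed
  Position 7 ('a'): no match needed
  Position 8 ('c'): no match needed
  Position 9 ('e'): matches sub[3] = 'e'
All 4 characters matched => is a subsequence

1


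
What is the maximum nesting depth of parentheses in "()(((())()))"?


Input: "()(((())()))"
Tracking depth:
  Position 0 '(': depth becomes 1
  Position 1 ')': depth becomes 0
  Position 2 '(': depth becomes 1
  Position 3 '(': depth becomes 2
  Position 4 '(': depth becomes 3
  Position 5 '(': depth becomes 4
  Position 6 ')': depth becomes 3
  Position 7 ')': depth becomes 2
  Position 8 '(': depth becomes 3
  Position 9 ')': depth becomes 2
  Position 10 ')': depth becomes 1
  Position 11 ')': depth becomes 0
Maximum depth reached: 4

4


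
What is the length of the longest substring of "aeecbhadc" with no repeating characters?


Input: "aeecbhadc"
Sliding window (track last position of each char):
  Position 0 ('a'): window [0,0] length 1 -- new best
  Position 1 ('e'): window [0,1] length 2 -- new best
  Position 2 ('e'): repeat (last at 1), move window start to 2
  Position 2 ('e'): window [2,2] length 1
  Position 3 ('c'): window [2,3] length 2
  Position 4 ('b'): window [2,4] length 3 -- new best
  Position 5 ('h'): window [2,5] length 4 -- new best
  Position 6 ('a'): window [2,6] length 5 -- new best
  Position 7 ('d'): window [2,7] length 6 -- new best
  Position 8 ('c'): repeat (last at 3), move window start to 4
  Position 8 ('c'): window [4,8] length 5
Longest substring with no repeats: "ecbhad" with length 6

6


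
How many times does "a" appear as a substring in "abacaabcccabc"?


Searching for "a" in "abacaabcccabc"
Scanning each position:
  Position 0: "a" => MATCH
  Position 1: "b" => no
  Position 2: "a" => MATCH
  Position 3: "c" => no
  Position 4: "a" => MATCH
  Position 5: "a" => MATCH
  Position 6: "b" => no
  Position 7: "c" => no
  Position 8: "c" => no
  Position 9: "c" => no
  Position 10: "a" => MATCH
  Position 11: "b" => no
  Position 12: "c" => no
Total occurrences: 5

5


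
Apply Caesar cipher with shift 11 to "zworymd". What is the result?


Caesar cipher: shift "zworymd" by 11
  'z' (pos 25) + 11 = pos 10 = 'k'
  'w' (pos 22) + 11 = pos 7 = 'h'
  'o' (pos 14) + 11 = pos 25 = 'z'
  'r' (pos 17) + 11 = pos 2 = 'c'
  'y' (pos 24) + 11 = pos 9 = 'j'
  'm' (pos 12) + 11 = pos 23 = 'x'
  'd' (pos 3) + 11 = pos 14 = 'o'
Result: khzcjxo

khzcjxo


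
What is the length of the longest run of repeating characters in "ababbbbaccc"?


Input: "ababbbbaccc"
Scanning for longest run:
  Position 1 ('b'): new char, reset run to 1
  Position 2 ('a'): new char, reset run to 1
  Position 3 ('b'): new char, reset run to 1
  Position 4 ('b'): continues run of 'b', length=2
  Position 5 ('b'): continues run of 'b', length=3
  Position 6 ('b'): continues run of 'b', length=4
  Position 7 ('a'): new char, reset run to 1
  Position 8 ('c'): new char, reset run to 1
  Position 9 ('c'): continues run of 'c', length=2
  Position 10 ('c'): continues run of 'c', length=3
Longest run: 'b' with length 4

4


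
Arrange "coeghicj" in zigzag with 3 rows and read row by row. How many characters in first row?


Zigzag "coeghicj" into 3 rows:
Placing characters:
  'c' => row 0
  'o' => row 1
  'e' => row 2
  'g' => row 1
  'h' => row 0
  'i' => row 1
  'c' => row 2
  'j' => row 1
Rows:
  Row 0: "ch"
  Row 1: "ogij"
  Row 2: "ec"
First row length: 2

2


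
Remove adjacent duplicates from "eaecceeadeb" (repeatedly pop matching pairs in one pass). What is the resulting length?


Input: eaecceeadeb
Stack-based adjacent duplicate removal:
  Read 'e': push. Stack: e
  Read 'a': push. Stack: ea
  Read 'e': push. Stack: eae
  Read 'c': push. Stack: eaec
  Read 'c': matches stack top 'c' => pop. Stack: eae
  Read 'e': matches stack top 'e' => pop. Stack: ea
  Read 'e': push. Stack: eae
  Read 'a': push. Stack: eaea
  Read 'd': push. Stack: eaead
  Read 'e': push. Stack: eaeade
  Read 'b': push. Stack: eaeadeb
Final stack: "eaeadeb" (length 7)

7


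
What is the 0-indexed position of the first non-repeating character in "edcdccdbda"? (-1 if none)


Input: edcdccdbda
Character frequencies:
  'a': 1
  'b': 1
  'c': 3
  'd': 4
  'e': 1
Scanning left to right for freq == 1:
  Position 0 ('e'): unique! => answer = 0

0


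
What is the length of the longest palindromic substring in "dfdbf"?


Input: "dfdbf"
Checking substrings for palindromes:
  [0:3] "dfd" (len 3) => palindrome
Longest palindromic substring: "dfd" with length 3

3


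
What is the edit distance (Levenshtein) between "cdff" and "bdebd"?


Computing edit distance: "cdff" -> "bdebd"
DP table:
           b    d    e    b    d
      0    1    2    3    4    5
  c   1    1    2    3    4    5
  d   2    2    1    2    3    4
  f   3    3    2    2    3    4
  f   4    4    3    3    3    4
Edit distance = dp[4][5] = 4

4


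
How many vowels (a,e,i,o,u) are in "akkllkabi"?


Input: akkllkabi
Checking each character:
  'a' at position 0: vowel (running total: 1)
  'k' at position 1: consonant
  'k' at position 2: consonant
  'l' at position 3: consonant
  'l' at position 4: consonant
  'k' at position 5: consonant
  'a' at position 6: vowel (running total: 2)
  'b' at position 7: consonant
  'i' at position 8: vowel (running total: 3)
Total vowels: 3

3


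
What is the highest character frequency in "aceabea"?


Input: aceabea
Character counts:
  'a': 3
  'b': 1
  'c': 1
  'e': 2
Maximum frequency: 3

3


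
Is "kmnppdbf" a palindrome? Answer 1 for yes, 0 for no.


Input: kmnppdbf
Reversed: fbdppnmk
  Compare pos 0 ('k') with pos 7 ('f'): MISMATCH
  Compare pos 1 ('m') with pos 6 ('b'): MISMATCH
  Compare pos 2 ('n') with pos 5 ('d'): MISMATCH
  Compare pos 3 ('p') with pos 4 ('p'): match
Result: not a palindrome

0


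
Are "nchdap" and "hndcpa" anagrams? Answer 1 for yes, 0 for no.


Strings: "nchdap", "hndcpa"
Sorted first:  acdhnp
Sorted second: acdhnp
Sorted forms match => anagrams

1


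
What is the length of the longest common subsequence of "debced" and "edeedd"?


LCS of "debced" and "edeedd"
DP table:
           e    d    e    e    d    d
      0    0    0    0    0    0    0
  d   0    0    1    1    1    1    1
  e   0    1    1    2    2    2    2
  b   0    1    1    2    2    2    2
  c   0    1    1    2    2    2    2
  e   0    1    1    2    3    3    3
  d   0    1    2    2    3    4    4
LCS length = dp[6][6] = 4

4


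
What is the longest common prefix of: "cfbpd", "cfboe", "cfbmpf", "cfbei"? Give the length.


Words: cfbpd, cfboe, cfbmpf, cfbei
  Position 0: all 'c' => match
  Position 1: all 'f' => match
  Position 2: all 'b' => match
  Position 3: ('p', 'o', 'm', 'e') => mismatch, stop
LCP = "cfb" (length 3)

3


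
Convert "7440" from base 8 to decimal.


Input: "7440" in base 8
Positional expansion:
  Digit '7' (value 7) x 8^3 = 3584
  Digit '4' (value 4) x 8^2 = 256
  Digit '4' (value 4) x 8^1 = 32
  Digit '0' (value 0) x 8^0 = 0
Sum = 3872

3872


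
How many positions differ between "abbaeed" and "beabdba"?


Comparing "abbaeed" and "beabdba" position by position:
  Position 0: 'a' vs 'b' => DIFFER
  Position 1: 'b' vs 'e' => DIFFER
  Position 2: 'b' vs 'a' => DIFFER
  Position 3: 'a' vs 'b' => DIFFER
  Position 4: 'e' vs 'd' => DIFFER
  Position 5: 'e' vs 'b' => DIFFER
  Position 6: 'd' vs 'a' => DIFFER
Positions that differ: 7

7


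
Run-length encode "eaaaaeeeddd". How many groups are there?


Input: eaaaaeeeddd
Scanning for consecutive runs:
  Group 1: 'e' x 1 (positions 0-0)
  Group 2: 'a' x 4 (positions 1-4)
  Group 3: 'e' x 3 (positions 5-7)
  Group 4: 'd' x 3 (positions 8-10)
Total groups: 4

4


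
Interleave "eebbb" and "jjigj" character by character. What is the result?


Interleaving "eebbb" and "jjigj":
  Position 0: 'e' from first, 'j' from second => "ej"
  Position 1: 'e' from first, 'j' from second => "ej"
  Position 2: 'b' from first, 'i' from second => "bi"
  Position 3: 'b' from first, 'g' from second => "bg"
  Position 4: 'b' from first, 'j' from second => "bj"
Result: ejejbibgbj

ejejbibgbj


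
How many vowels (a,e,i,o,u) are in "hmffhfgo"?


Input: hmffhfgo
Checking each character:
  'h' at position 0: consonant
  'm' at position 1: consonant
  'f' at position 2: consonant
  'f' at position 3: consonant
  'h' at position 4: consonant
  'f' at position 5: consonant
  'g' at position 6: consonant
  'o' at position 7: vowel (running total: 1)
Total vowels: 1

1


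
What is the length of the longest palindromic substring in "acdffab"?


Input: "acdffab"
Checking substrings for palindromes:
  [3:5] "ff" (len 2) => palindrome
Longest palindromic substring: "ff" with length 2

2


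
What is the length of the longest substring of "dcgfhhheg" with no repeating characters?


Input: "dcgfhhheg"
Sliding window (track last position of each char):
  Position 0 ('d'): window [0,0] length 1 -- new best
  Position 1 ('c'): window [0,1] length 2 -- new best
  Position 2 ('g'): window [0,2] length 3 -- new best
  Position 3 ('f'): window [0,3] length 4 -- new best
  Position 4 ('h'): window [0,4] length 5 -- new best
  Position 5 ('h'): repeat (last at 4), move window start to 5
  Position 5 ('h'): window [5,5] length 1
  Position 6 ('h'): repeat (last at 5), move window start to 6
  Position 6 ('h'): window [6,6] length 1
  Position 7 ('e'): window [6,7] length 2
  Position 8 ('g'): window [6,8] length 3
Longest substring with no repeats: "dcgfh" with length 5

5


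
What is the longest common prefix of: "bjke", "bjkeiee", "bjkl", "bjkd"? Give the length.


Words: bjke, bjkeiee, bjkl, bjkd
  Position 0: all 'b' => match
  Position 1: all 'j' => match
  Position 2: all 'k' => match
  Position 3: ('e', 'e', 'l', 'd') => mismatch, stop
LCP = "bjk" (length 3)

3


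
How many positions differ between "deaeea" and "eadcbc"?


Comparing "deaeea" and "eadcbc" position by position:
  Position 0: 'd' vs 'e' => DIFFER
  Position 1: 'e' vs 'a' => DIFFER
  Position 2: 'a' vs 'd' => DIFFER
  Position 3: 'e' vs 'c' => DIFFER
  Position 4: 'e' vs 'b' => DIFFER
  Position 5: 'a' vs 'c' => DIFFER
Positions that differ: 6

6


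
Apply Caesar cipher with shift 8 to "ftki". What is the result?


Caesar cipher: shift "ftki" by 8
  'f' (pos 5) + 8 = pos 13 = 'n'
  't' (pos 19) + 8 = pos 1 = 'b'
  'k' (pos 10) + 8 = pos 18 = 's'
  'i' (pos 8) + 8 = pos 16 = 'q'
Result: nbsq

nbsq


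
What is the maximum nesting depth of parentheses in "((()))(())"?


Input: "((()))(())"
Tracking depth:
  Position 0 '(': depth becomes 1
  Position 1 '(': depth becomes 2
  Position 2 '(': depth becomes 3
  Position 3 ')': depth becomes 2
  Position 4 ')': depth becomes 1
  Position 5 ')': depth becomes 0
  Position 6 '(': depth becomes 1
  Position 7 '(': depth becomes 2
  Position 8 ')': depth becomes 1
  Position 9 ')': depth becomes 0
Maximum depth reached: 3

3


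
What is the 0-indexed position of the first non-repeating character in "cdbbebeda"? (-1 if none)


Input: cdbbebeda
Character frequencies:
  'a': 1
  'b': 3
  'c': 1
  'd': 2
  'e': 2
Scanning left to right for freq == 1:
  Position 0 ('c'): unique! => answer = 0

0


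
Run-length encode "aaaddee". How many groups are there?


Input: aaaddee
Scanning for consecutive runs:
  Group 1: 'a' x 3 (positions 0-2)
  Group 2: 'd' x 2 (positions 3-4)
  Group 3: 'e' x 2 (positions 5-6)
Total groups: 3

3


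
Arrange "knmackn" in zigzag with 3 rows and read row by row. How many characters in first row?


Zigzag "knmackn" into 3 rows:
Placing characters:
  'k' => row 0
  'n' => row 1
  'm' => row 2
  'a' => row 1
  'c' => row 0
  'k' => row 1
  'n' => row 2
Rows:
  Row 0: "kc"
  Row 1: "nak"
  Row 2: "mn"
First row length: 2

2


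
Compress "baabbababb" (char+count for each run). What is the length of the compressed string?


Input: baabbababb
Runs:
  'b' x 1 => "b1"
  'a' x 2 => "a2"
  'b' x 2 => "b2"
  'a' x 1 => "a1"
  'b' x 1 => "b1"
  'a' x 1 => "a1"
  'b' x 2 => "b2"
Compressed: "b1a2b2a1b1a1b2"
Compressed length: 14

14


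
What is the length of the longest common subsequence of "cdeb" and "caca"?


LCS of "cdeb" and "caca"
DP table:
           c    a    c    a
      0    0    0    0    0
  c   0    1    1    1    1
  d   0    1    1    1    1
  e   0    1    1    1    1
  b   0    1    1    1    1
LCS length = dp[4][4] = 1

1


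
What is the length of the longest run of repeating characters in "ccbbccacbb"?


Input: "ccbbccacbb"
Scanning for longest run:
  Position 1 ('c'): continues run of 'c', length=2
  Position 2 ('b'): new char, reset run to 1
  Position 3 ('b'): continues run of 'b', length=2
  Position 4 ('c'): new char, reset run to 1
  Position 5 ('c'): continues run of 'c', length=2
  Position 6 ('a'): new char, reset run to 1
  Position 7 ('c'): new char, reset run to 1
  Position 8 ('b'): new char, reset run to 1
  Position 9 ('b'): continues run of 'b', length=2
Longest run: 'c' with length 2

2


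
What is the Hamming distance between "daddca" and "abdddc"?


Comparing "daddca" and "abdddc" position by position:
  Position 0: 'd' vs 'a' => differ
  Position 1: 'a' vs 'b' => differ
  Position 2: 'd' vs 'd' => same
  Position 3: 'd' vs 'd' => same
  Position 4: 'c' vs 'd' => differ
  Position 5: 'a' vs 'c' => differ
Total differences (Hamming distance): 4

4


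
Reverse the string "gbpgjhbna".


Input: gbpgjhbna
Reading characters right to left:
  Position 8: 'a'
  Position 7: 'n'
  Position 6: 'b'
  Position 5: 'h'
  Position 4: 'j'
  Position 3: 'g'
  Position 2: 'p'
  Position 1: 'b'
  Position 0: 'g'
Reversed: anbhjgpbg

anbhjgpbg


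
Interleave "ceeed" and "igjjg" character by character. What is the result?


Interleaving "ceeed" and "igjjg":
  Position 0: 'c' from first, 'i' from second => "ci"
  Position 1: 'e' from first, 'g' from second => "eg"
  Position 2: 'e' from first, 'j' from second => "ej"
  Position 3: 'e' from first, 'j' from second => "ej"
  Position 4: 'd' from first, 'g' from second => "dg"
Result: ciegejejdg

ciegejejdg


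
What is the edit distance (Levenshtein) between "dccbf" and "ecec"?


Computing edit distance: "dccbf" -> "ecec"
DP table:
           e    c    e    c
      0    1    2    3    4
  d   1    1    2    3    4
  c   2    2    1    2    3
  c   3    3    2    2    2
  b   4    4    3    3    3
  f   5    5    4    4    4
Edit distance = dp[5][4] = 4

4


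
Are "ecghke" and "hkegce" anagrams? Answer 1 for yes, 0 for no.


Strings: "ecghke", "hkegce"
Sorted first:  ceeghk
Sorted second: ceeghk
Sorted forms match => anagrams

1


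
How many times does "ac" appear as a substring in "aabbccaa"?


Searching for "ac" in "aabbccaa"
Scanning each position:
  Position 0: "aa" => no
  Position 1: "ab" => no
  Position 2: "bb" => no
  Position 3: "bc" => no
  Position 4: "cc" => no
  Position 5: "ca" => no
  Position 6: "aa" => no
Total occurrences: 0

0


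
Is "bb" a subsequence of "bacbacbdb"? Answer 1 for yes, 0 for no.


Check if "bb" is a subsequence of "bacbacbdb"
Greedy scan:
  Position 0 ('b'): matches sub[0] = 'b'
  Position 1 ('a'): no match needed
  Position 2 ('c'): no match needed
  Position 3 ('b'): matches sub[1] = 'b'
  Position 4 ('a'): no match needed
  Position 5 ('c'): no match needed
  Position 6 ('b'): no match needed
  Position 7 ('d'): no match needed
  Position 8 ('b'): no match needed
All 2 characters matched => is a subsequence

1


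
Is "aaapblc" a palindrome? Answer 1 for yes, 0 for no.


Input: aaapblc
Reversed: clbpaaa
  Compare pos 0 ('a') with pos 6 ('c'): MISMATCH
  Compare pos 1 ('a') with pos 5 ('l'): MISMATCH
  Compare pos 2 ('a') with pos 4 ('b'): MISMATCH
Result: not a palindrome

0


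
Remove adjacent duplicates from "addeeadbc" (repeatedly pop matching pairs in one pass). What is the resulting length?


Input: addeeadbc
Stack-based adjacent duplicate removal:
  Read 'a': push. Stack: a
  Read 'd': push. Stack: ad
  Read 'd': matches stack top 'd' => pop. Stack: a
  Read 'e': push. Stack: ae
  Read 'e': matches stack top 'e' => pop. Stack: a
  Read 'a': matches stack top 'a' => pop. Stack: (empty)
  Read 'd': push. Stack: d
  Read 'b': push. Stack: db
  Read 'c': push. Stack: dbc
Final stack: "dbc" (length 3)

3


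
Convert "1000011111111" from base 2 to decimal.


Input: "1000011111111" in base 2
Positional expansion:
  Digit '1' (value 1) x 2^12 = 4096
  Digit '0' (value 0) x 2^11 = 0
  Digit '0' (value 0) x 2^10 = 0
  Digit '0' (value 0) x 2^9 = 0
  Digit '0' (value 0) x 2^8 = 0
  Digit '1' (value 1) x 2^7 = 128
  Digit '1' (value 1) x 2^6 = 64
  Digit '1' (value 1) x 2^5 = 32
  Digit '1' (value 1) x 2^4 = 16
  Digit '1' (value 1) x 2^3 = 8
  Digit '1' (value 1) x 2^2 = 4
  Digit '1' (value 1) x 2^1 = 2
  Digit '1' (value 1) x 2^0 = 1
Sum = 4351

4351


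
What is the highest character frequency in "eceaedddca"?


Input: eceaedddca
Character counts:
  'a': 2
  'c': 2
  'd': 3
  'e': 3
Maximum frequency: 3

3


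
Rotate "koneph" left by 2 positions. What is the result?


Input: "koneph", rotate left by 2
First 2 characters: "ko"
Remaining characters: "neph"
Concatenate remaining + first: "neph" + "ko" = "nephko"

nephko


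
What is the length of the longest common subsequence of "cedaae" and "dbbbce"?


LCS of "cedaae" and "dbbbce"
DP table:
           d    b    b    b    c    e
      0    0    0    0    0    0    0
  c   0    0    0    0    0    1    1
  e   0    0    0    0    0    1    2
  d   0    1    1    1    1    1    2
  a   0    1    1    1    1    1    2
  a   0    1    1    1    1    1    2
  e   0    1    1    1    1    1    2
LCS length = dp[6][6] = 2

2


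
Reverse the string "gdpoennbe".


Input: gdpoennbe
Reading characters right to left:
  Position 8: 'e'
  Position 7: 'b'
  Position 6: 'n'
  Position 5: 'n'
  Position 4: 'e'
  Position 3: 'o'
  Position 2: 'p'
  Position 1: 'd'
  Position 0: 'g'
Reversed: ebnneopdg

ebnneopdg


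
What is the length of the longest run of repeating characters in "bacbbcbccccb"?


Input: "bacbbcbccccb"
Scanning for longest run:
  Position 1 ('a'): new char, reset run to 1
  Position 2 ('c'): new char, reset run to 1
  Position 3 ('b'): new char, reset run to 1
  Position 4 ('b'): continues run of 'b', length=2
  Position 5 ('c'): new char, reset run to 1
  Position 6 ('b'): new char, reset run to 1
  Position 7 ('c'): new char, reset run to 1
  Position 8 ('c'): continues run of 'c', length=2
  Position 9 ('c'): continues run of 'c', length=3
  Position 10 ('c'): continues run of 'c', length=4
  Position 11 ('b'): new char, reset run to 1
Longest run: 'c' with length 4

4


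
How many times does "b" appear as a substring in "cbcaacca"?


Searching for "b" in "cbcaacca"
Scanning each position:
  Position 0: "c" => no
  Position 1: "b" => MATCH
  Position 2: "c" => no
  Position 3: "a" => no
  Position 4: "a" => no
  Position 5: "c" => no
  Position 6: "c" => no
  Position 7: "a" => no
Total occurrences: 1

1


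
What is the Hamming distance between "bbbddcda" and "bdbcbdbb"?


Comparing "bbbddcda" and "bdbcbdbb" position by position:
  Position 0: 'b' vs 'b' => same
  Position 1: 'b' vs 'd' => differ
  Position 2: 'b' vs 'b' => same
  Position 3: 'd' vs 'c' => differ
  Position 4: 'd' vs 'b' => differ
  Position 5: 'c' vs 'd' => differ
  Position 6: 'd' vs 'b' => differ
  Position 7: 'a' vs 'b' => differ
Total differences (Hamming distance): 6

6


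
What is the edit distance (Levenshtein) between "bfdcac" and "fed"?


Computing edit distance: "bfdcac" -> "fed"
DP table:
           f    e    d
      0    1    2    3
  b   1    1    2    3
  f   2    1    2    3
  d   3    2    2    2
  c   4    3    3    3
  a   5    4    4    4
  c   6    5    5    5
Edit distance = dp[6][3] = 5

5


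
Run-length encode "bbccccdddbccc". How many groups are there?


Input: bbccccdddbccc
Scanning for consecutive runs:
  Group 1: 'b' x 2 (positions 0-1)
  Group 2: 'c' x 4 (positions 2-5)
  Group 3: 'd' x 3 (positions 6-8)
  Group 4: 'b' x 1 (positions 9-9)
  Group 5: 'c' x 3 (positions 10-12)
Total groups: 5

5


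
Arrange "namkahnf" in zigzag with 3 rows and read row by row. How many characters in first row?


Zigzag "namkahnf" into 3 rows:
Placing characters:
  'n' => row 0
  'a' => row 1
  'm' => row 2
  'k' => row 1
  'a' => row 0
  'h' => row 1
  'n' => row 2
  'f' => row 1
Rows:
  Row 0: "na"
  Row 1: "akhf"
  Row 2: "mn"
First row length: 2

2


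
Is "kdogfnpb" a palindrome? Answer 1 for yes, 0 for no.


Input: kdogfnpb
Reversed: bpnfgodk
  Compare pos 0 ('k') with pos 7 ('b'): MISMATCH
  Compare pos 1 ('d') with pos 6 ('p'): MISMATCH
  Compare pos 2 ('o') with pos 5 ('n'): MISMATCH
  Compare pos 3 ('g') with pos 4 ('f'): MISMATCH
Result: not a palindrome

0


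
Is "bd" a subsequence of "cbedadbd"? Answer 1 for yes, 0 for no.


Check if "bd" is a subsequence of "cbedadbd"
Greedy scan:
  Position 0 ('c'): no match needed
  Position 1 ('b'): matches sub[0] = 'b'
  Position 2 ('e'): no match needed
  Position 3 ('d'): matches sub[1] = 'd'
  Position 4 ('a'): no match needed
  Position 5 ('d'): no match needed
  Position 6 ('b'): no match needed
  Position 7 ('d'): no match needed
All 2 characters matched => is a subsequence

1


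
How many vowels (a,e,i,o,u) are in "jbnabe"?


Input: jbnabe
Checking each character:
  'j' at position 0: consonant
  'b' at position 1: consonant
  'n' at position 2: consonant
  'a' at position 3: vowel (running total: 1)
  'b' at position 4: consonant
  'e' at position 5: vowel (running total: 2)
Total vowels: 2

2


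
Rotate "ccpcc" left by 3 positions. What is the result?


Input: "ccpcc", rotate left by 3
First 3 characters: "ccp"
Remaining characters: "cc"
Concatenate remaining + first: "cc" + "ccp" = "ccccp"

ccccp


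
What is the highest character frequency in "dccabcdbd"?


Input: dccabcdbd
Character counts:
  'a': 1
  'b': 2
  'c': 3
  'd': 3
Maximum frequency: 3

3
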